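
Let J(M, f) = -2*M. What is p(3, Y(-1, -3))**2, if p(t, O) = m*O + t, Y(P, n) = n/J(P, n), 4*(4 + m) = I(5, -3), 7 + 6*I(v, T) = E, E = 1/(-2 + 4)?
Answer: 90601/1024 ≈ 88.478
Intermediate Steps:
E = 1/2 ≈ 0.50000
I(v, T) = -13/12 (I(v, T) = -7/6 + (1/6)*(1/2) = -7/6 + 1/12 = -13/12)
m = -205/48 (m = -4 + (1/4)*(-13/12) = -4 - 13/48 = -205/48 ≈ -4.2708)
Y(P, n) = -n/(2*P) (Y(P, n) = n/((-2*P)) = n*(-1/(2*P)) = -n/(2*P))
p(t, O) = t - 205*O/48 (p(t, O) = -205*O/48 + t = t - 205*O/48)
p(3, Y(-1, -3))**2 = (3 - (-205)*(-3)/(96*(-1)))**2 = (3 - (-205)*(-3)*(-1)/96)**2 = (3 - 205/48*(-3/2))**2 = (3 + 205/32)**2 = (301/32)**2 = 90601/1024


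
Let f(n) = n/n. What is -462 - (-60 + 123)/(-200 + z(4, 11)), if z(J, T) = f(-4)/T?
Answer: -338415/733 ≈ -461.69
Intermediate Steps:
f(n) = 1
z(J, T) = 1/T
-462 - (-60 + 123)/(-200 + z(4, 11)) = -462 - (-60 + 123)/(-200 + 1/11) = -462 - 63/(-200 + 1/11) = -462 - 63/(-2199/11) = -462 - 63*(-11)/2199 = -462 - 1*(-231/733) = -462 + 231/733 = -338415/733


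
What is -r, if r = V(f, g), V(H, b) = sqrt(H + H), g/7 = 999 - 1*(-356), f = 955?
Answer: -sqrt(1910) ≈ -43.704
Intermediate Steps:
g = 9485 (g = 7*(999 - 1*(-356)) = 7*(999 + 356) = 7*1355 = 9485)
V(H, b) = sqrt(2)*sqrt(H) (V(H, b) = sqrt(2*H) = sqrt(2)*sqrt(H))
r = sqrt(1910) (r = sqrt(2)*sqrt(955) = sqrt(1910) ≈ 43.704)
-r = -sqrt(1910)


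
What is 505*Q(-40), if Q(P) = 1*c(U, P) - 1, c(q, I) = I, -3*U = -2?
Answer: -20705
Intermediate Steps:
U = ⅔ (U = -⅓*(-2) = ⅔ ≈ 0.66667)
Q(P) = -1 + P (Q(P) = 1*P - 1 = P - 1 = -1 + P)
505*Q(-40) = 505*(-1 - 40) = 505*(-41) = -20705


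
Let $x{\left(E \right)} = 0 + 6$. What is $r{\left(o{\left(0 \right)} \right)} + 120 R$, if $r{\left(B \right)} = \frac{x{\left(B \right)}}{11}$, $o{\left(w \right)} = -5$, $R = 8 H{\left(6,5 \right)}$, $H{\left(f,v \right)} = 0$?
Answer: $\frac{6}{11} \approx 0.54545$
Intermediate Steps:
$x{\left(E \right)} = 6$
$R = 0$ ($R = 8 \cdot 0 = 0$)
$r{\left(B \right)} = \frac{6}{11}$
$r{\left(o{\left(0 \right)} \right)} + 120 R = \frac{6}{11} + 120 \cdot 0 = \frac{6}{11} + 0 = \frac{6}{11}$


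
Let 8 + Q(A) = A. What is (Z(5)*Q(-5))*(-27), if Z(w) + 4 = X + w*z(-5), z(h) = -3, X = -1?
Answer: -7020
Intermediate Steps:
Q(A) = -8 + A
Z(w) = -5 - 3*w (Z(w) = -4 + (-1 + w*(-3)) = -4 + (-1 - 3*w) = -5 - 3*w)
(Z(5)*Q(-5))*(-27) = ((-5 - 3*5)*(-8 - 5))*(-27) = ((-5 - 15)*(-13))*(-27) = -20*(-13)*(-27) = 260*(-27) = -7020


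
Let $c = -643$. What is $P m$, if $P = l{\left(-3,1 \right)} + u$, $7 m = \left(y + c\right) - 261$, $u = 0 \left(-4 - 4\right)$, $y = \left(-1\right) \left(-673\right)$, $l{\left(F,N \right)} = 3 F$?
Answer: $297$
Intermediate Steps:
$y = 673$
$u = 0$ ($u = 0 \left(-8\right) = 0$)
$m = -33$ ($m = \frac{\left(673 - 643\right) - 261}{7} = \frac{30 - 261}{7} = \frac{1}{7} \left(-231\right) = -33$)
$P = -9$ ($P = 3 \left(-3\right) + 0 = -9 + 0 = -9$)
$P m = \left(-9\right) \left(-33\right) = 297$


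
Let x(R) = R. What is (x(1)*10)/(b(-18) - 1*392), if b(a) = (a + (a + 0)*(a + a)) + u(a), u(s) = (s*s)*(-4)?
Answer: -5/529 ≈ -0.0094518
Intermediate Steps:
u(s) = -4*s² (u(s) = s²*(-4) = -4*s²)
b(a) = a - 2*a² (b(a) = (a + (a + 0)*(a + a)) - 4*a² = (a + a*(2*a)) - 4*a² = (a + 2*a²) - 4*a² = a - 2*a²)
(x(1)*10)/(b(-18) - 1*392) = (1*10)/(-18*(1 - 2*(-18)) - 1*392) = 10/(-18*(1 + 36) - 392) = 10/(-18*37 - 392) = 10/(-666 - 392) = 10/(-1058) = 10*(-1/1058) = -5/529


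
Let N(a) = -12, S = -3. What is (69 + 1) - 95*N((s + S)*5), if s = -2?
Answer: 1210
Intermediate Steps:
(69 + 1) - 95*N((s + S)*5) = (69 + 1) - 95*(-12) = 70 + 1140 = 1210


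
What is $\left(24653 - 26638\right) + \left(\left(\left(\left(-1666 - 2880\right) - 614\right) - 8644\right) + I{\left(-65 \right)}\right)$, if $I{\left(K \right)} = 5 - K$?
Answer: $-15719$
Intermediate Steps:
$\left(24653 - 26638\right) + \left(\left(\left(\left(-1666 - 2880\right) - 614\right) - 8644\right) + I{\left(-65 \right)}\right) = \left(24653 - 26638\right) + \left(\left(\left(\left(-1666 - 2880\right) - 614\right) - 8644\right) + \left(5 - -65\right)\right) = -1985 + \left(\left(\left(-4546 - 614\right) - 8644\right) + \left(5 + 65\right)\right) = -1985 + \left(\left(-5160 - 8644\right) + 70\right) = -1985 + \left(-13804 + 70\right) = -1985 - 13734 = -15719$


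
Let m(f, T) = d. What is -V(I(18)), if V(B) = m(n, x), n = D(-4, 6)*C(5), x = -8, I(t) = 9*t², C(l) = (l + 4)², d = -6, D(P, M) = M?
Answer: 6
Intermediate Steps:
C(l) = (4 + l)²
n = 486 (n = 6*(4 + 5)² = 6*9² = 6*81 = 486)
m(f, T) = -6
V(B) = -6
-V(I(18)) = -1*(-6) = 6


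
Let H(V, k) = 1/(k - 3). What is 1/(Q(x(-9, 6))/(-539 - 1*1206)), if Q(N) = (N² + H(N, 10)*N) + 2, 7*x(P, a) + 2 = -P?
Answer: -12215/22 ≈ -555.23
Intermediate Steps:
x(P, a) = -2/7 - P/7 (x(P, a) = -2/7 + (-P)/7 = -2/7 - P/7)
H(V, k) = 1/(-3 + k)
Q(N) = 2 + N² + N/7 (Q(N) = (N² + N/(-3 + 10)) + 2 = (N² + N/7) + 2 = 2 + N² + N/7)
1/(Q(x(-9, 6))/(-539 - 1*1206)) = 1/((2 + (-2/7 - ⅐*(-9))² + (-2/7 - ⅐*(-9))/7)/(-539 - 1*1206)) = 1/((2 + (-2/7 + 9/7)² + (-2/7 + 9/7)/7)/(-539 - 1206)) = 1/((2 + 1² + (⅐)*1)/(-1745)) = 1/((2 + 1 + ⅐)*(-1/1745)) = 1/((22/7)*(-1/1745)) = 1/(-22/12215) = -12215/22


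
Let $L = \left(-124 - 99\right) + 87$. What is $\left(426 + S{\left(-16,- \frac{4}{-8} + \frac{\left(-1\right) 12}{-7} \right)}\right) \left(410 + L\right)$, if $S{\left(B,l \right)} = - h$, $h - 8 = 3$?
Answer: $113710$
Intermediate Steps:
$h = 11$ ($h = 8 + 3 = 11$)
$S{\left(B,l \right)} = -11$ ($S{\left(B,l \right)} = \left(-1\right) 11 = -11$)
$L = -136$ ($L = -223 + 87 = -136$)
$\left(426 + S{\left(-16,- \frac{4}{-8} + \frac{\left(-1\right) 12}{-7} \right)}\right) \left(410 + L\right) = \left(426 - 11\right) \left(410 - 136\right) = 415 \cdot 274 = 113710$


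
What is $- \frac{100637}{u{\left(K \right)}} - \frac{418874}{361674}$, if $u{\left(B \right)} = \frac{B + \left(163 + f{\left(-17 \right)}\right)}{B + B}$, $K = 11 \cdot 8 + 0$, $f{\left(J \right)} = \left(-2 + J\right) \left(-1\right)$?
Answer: $- \frac{177947874763}{2712555} \approx -65602.0$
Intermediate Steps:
$f{\left(J \right)} = 2 - J$
$K = 88$ ($K = 88 + 0 = 88$)
$u{\left(B \right)} = \frac{182 + B}{2 B}$ ($u{\left(B \right)} = \frac{B + \left(163 + \left(2 - -17\right)\right)}{B + B} = \frac{B + \left(163 + \left(2 + 17\right)\right)}{2 B} = \left(B + \left(163 + 19\right)\right) \frac{1}{2 B} = \left(B + 182\right) \frac{1}{2 B} = \left(182 + B\right) \frac{1}{2 B} = \frac{182 + B}{2 B}$)
$- \frac{100637}{u{\left(K \right)}} - \frac{418874}{361674} = - \frac{100637}{\frac{1}{2} \cdot \frac{1}{88} \left(182 + 88\right)} - \frac{418874}{361674} = - \frac{100637}{\frac{1}{2} \cdot \frac{1}{88} \cdot 270} - \frac{209437}{180837} = - \frac{100637}{\frac{135}{88}} - \frac{209437}{180837} = \left(-100637\right) \frac{88}{135} - \frac{209437}{180837} = - \frac{8856056}{135} - \frac{209437}{180837} = - \frac{177947874763}{2712555}$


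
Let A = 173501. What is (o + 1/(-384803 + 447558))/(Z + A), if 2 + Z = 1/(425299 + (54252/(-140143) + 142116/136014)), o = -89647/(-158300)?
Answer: 1520285369569518397038051/465752319261750790468803419200 ≈ 3.2642e-6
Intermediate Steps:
o = 89647/158300 (o = -89647*(-1/158300) = 89647/158300 ≈ 0.56631)
Z = -2702267206422219/1351135191661943 (Z = -2 + 1/(425299 + (54252/(-140143) + 142116/136014)) = -2 + 1/(425299 + (54252*(-1/140143) + 142116*(1/136014))) = -2 + 1/(425299 + (-54252/140143 + 23686/22669)) = -2 + 1/(425299 + 2089588510/3176901667) = -2 + 1/(1351135191661943/3176901667) = -2 + 3176901667/1351135191661943 = -2702267206422219/1351135191661943 ≈ -2.0000)
(o + 1/(-384803 + 447558))/(Z + A) = (89647/158300 + 1/(-384803 + 447558))/(-2702267206422219/1351135191661943 + 173501) = (89647/158300 + 1/62755)/(234420604621332350224/1351135191661943) = (89647/158300 + 1/62755)*(1351135191661943/234420604621332350224) = (1125191157/1986823300)*(1351135191661943/234420604621332350224) = 1520285369569518397038051/465752319261750790468803419200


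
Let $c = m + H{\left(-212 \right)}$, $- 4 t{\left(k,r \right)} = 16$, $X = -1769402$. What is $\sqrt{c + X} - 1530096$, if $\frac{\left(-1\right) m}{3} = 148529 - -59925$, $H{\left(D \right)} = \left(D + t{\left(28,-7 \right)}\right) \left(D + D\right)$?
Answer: $-1530096 + 38 i \sqrt{1595} \approx -1.5301 \cdot 10^{6} + 1517.6 i$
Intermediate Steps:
$t{\left(k,r \right)} = -4$ ($t{\left(k,r \right)} = \left(- \frac{1}{4}\right) 16 = -4$)
$H{\left(D \right)} = 2 D \left(-4 + D\right)$ ($H{\left(D \right)} = \left(D - 4\right) \left(D + D\right) = \left(-4 + D\right) 2 D = 2 D \left(-4 + D\right)$)
$m = -625362$ ($m = - 3 \left(148529 - -59925\right) = - 3 \left(148529 + 59925\right) = \left(-3\right) 208454 = -625362$)
$c = -533778$ ($c = -625362 + 2 \left(-212\right) \left(-4 - 212\right) = -625362 + 2 \left(-212\right) \left(-216\right) = -625362 + 91584 = -533778$)
$\sqrt{c + X} - 1530096 = \sqrt{-533778 - 1769402} - 1530096 = \sqrt{-2303180} - 1530096 = 38 i \sqrt{1595} - 1530096 = -1530096 + 38 i \sqrt{1595}$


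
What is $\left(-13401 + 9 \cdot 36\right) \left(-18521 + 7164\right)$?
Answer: $148515489$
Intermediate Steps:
$\left(-13401 + 9 \cdot 36\right) \left(-18521 + 7164\right) = \left(-13401 + 324\right) \left(-11357\right) = \left(-13077\right) \left(-11357\right) = 148515489$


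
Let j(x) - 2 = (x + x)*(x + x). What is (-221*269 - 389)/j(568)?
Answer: -9973/215083 ≈ -0.046368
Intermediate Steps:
j(x) = 2 + 4*x**2 (j(x) = 2 + (x + x)*(x + x) = 2 + (2*x)*(2*x) = 2 + 4*x**2)
(-221*269 - 389)/j(568) = (-221*269 - 389)/(2 + 4*568**2) = (-59449 - 389)/(2 + 4*322624) = -59838/(2 + 1290496) = -59838/1290498 = -59838*1/1290498 = -9973/215083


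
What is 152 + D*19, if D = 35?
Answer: 817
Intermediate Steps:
152 + D*19 = 152 + 35*19 = 152 + 665 = 817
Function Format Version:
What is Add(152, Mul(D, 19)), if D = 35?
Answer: 817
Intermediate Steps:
Add(152, Mul(D, 19)) = Add(152, Mul(35, 19)) = Add(152, 665) = 817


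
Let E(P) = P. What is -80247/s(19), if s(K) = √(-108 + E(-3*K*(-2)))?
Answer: -26749*√6/2 ≈ -32761.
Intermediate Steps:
s(K) = √(-108 + 6*K) (s(K) = √(-108 - 3*K*(-2)) = √(-108 + 6*K))
-80247/s(19) = -80247/√(-108 + 6*19) = -80247/√(-108 + 114) = -80247*√6/6 = -26749*√6/2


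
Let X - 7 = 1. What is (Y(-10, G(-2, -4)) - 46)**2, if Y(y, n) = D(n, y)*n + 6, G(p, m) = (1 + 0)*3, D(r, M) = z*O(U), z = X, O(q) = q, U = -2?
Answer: 7744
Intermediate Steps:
X = 8 (X = 7 + 1 = 8)
z = 8
D(r, M) = -16 (D(r, M) = 8*(-2) = -16)
G(p, m) = 3 (G(p, m) = 1*3 = 3)
Y(y, n) = 6 - 16*n (Y(y, n) = -16*n + 6 = 6 - 16*n)
(Y(-10, G(-2, -4)) - 46)**2 = ((6 - 16*3) - 46)**2 = ((6 - 48) - 46)**2 = (-42 - 46)**2 = (-88)**2 = 7744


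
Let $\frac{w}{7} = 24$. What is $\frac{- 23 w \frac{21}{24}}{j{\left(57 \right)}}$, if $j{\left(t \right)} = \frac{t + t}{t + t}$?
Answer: $-3381$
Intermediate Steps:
$w = 168$ ($w = 7 \cdot 24 = 168$)
$j{\left(t \right)} = 1$ ($j{\left(t \right)} = \frac{2 t}{2 t} = 2 t \frac{1}{2 t} = 1$)
$\frac{- 23 w \frac{21}{24}}{j{\left(57 \right)}} = \frac{\left(-23\right) 168 \cdot \frac{21}{24}}{1} = - 3864 \cdot 21 \cdot \frac{1}{24} \cdot 1 = \left(-3864\right) \frac{7}{8} \cdot 1 = \left(-3381\right) 1 = -3381$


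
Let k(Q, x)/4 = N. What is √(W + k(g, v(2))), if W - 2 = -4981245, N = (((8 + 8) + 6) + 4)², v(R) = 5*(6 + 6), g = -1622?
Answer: 3*I*√553171 ≈ 2231.3*I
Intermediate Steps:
v(R) = 60 (v(R) = 5*12 = 60)
N = 676 (N = ((16 + 6) + 4)² = (22 + 4)² = 26² = 676)
k(Q, x) = 2704 (k(Q, x) = 4*676 = 2704)
W = -4981243 (W = 2 - 4981245 = -4981243)
√(W + k(g, v(2))) = √(-4981243 + 2704) = √(-4978539) = 3*I*√553171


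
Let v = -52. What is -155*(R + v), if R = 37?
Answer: 2325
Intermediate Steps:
-155*(R + v) = -155*(37 - 52) = -155*(-15) = 2325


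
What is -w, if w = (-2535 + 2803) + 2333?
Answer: -2601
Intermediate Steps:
w = 2601 (w = 268 + 2333 = 2601)
-w = -1*2601 = -2601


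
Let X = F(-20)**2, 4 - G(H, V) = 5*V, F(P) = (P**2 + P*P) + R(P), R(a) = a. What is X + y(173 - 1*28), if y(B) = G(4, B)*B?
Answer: 503855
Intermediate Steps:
F(P) = P + 2*P**2 (F(P) = (P**2 + P*P) + P = (P**2 + P**2) + P = 2*P**2 + P = P + 2*P**2)
G(H, V) = 4 - 5*V
y(B) = B*(4 - 5*B) (y(B) = (4 - 5*B)*B = B*(4 - 5*B))
X = 608400 (X = (-20*(1 + 2*(-20)))**2 = (-20*(1 - 40))**2 = (-20*(-39))**2 = 780**2 = 608400)
X + y(173 - 1*28) = 608400 + (173 - 1*28)*(4 - 5*(173 - 1*28)) = 608400 + (173 - 28)*(4 - 5*(173 - 28)) = 608400 + 145*(4 - 5*145) = 608400 + 145*(4 - 725) = 608400 + 145*(-721) = 608400 - 104545 = 503855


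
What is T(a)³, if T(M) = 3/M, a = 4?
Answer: 27/64 ≈ 0.42188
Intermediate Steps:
T(a)³ = (3/4)³ = (3*(¼))³ = (¾)³ = 27/64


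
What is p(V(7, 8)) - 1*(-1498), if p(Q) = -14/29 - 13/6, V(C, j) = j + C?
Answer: 260191/174 ≈ 1495.3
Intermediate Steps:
V(C, j) = C + j
p(Q) = -461/174 (p(Q) = -14*1/29 - 13*⅙ = -14/29 - 13/6 = -461/174)
p(V(7, 8)) - 1*(-1498) = -461/174 - 1*(-1498) = -461/174 + 1498 = 260191/174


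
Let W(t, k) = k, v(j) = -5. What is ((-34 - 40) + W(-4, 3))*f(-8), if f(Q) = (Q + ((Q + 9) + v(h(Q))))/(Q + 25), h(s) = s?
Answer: 852/17 ≈ 50.118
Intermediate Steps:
f(Q) = (4 + 2*Q)/(25 + Q) (f(Q) = (Q + ((Q + 9) - 5))/(Q + 25) = (Q + ((9 + Q) - 5))/(25 + Q) = (Q + (4 + Q))/(25 + Q) = (4 + 2*Q)/(25 + Q))
((-34 - 40) + W(-4, 3))*f(-8) = ((-34 - 40) + 3)*(2*(2 - 8)/(25 - 8)) = (-74 + 3)*(2*(-6)/17) = -142*(-6)/17 = -71*(-12/17) = 852/17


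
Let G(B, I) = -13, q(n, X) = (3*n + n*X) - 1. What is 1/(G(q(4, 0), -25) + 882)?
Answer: 1/869 ≈ 0.0011507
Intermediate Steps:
q(n, X) = -1 + 3*n + X*n (q(n, X) = (3*n + X*n) - 1 = -1 + 3*n + X*n)
1/(G(q(4, 0), -25) + 882) = 1/(-13 + 882) = 1/869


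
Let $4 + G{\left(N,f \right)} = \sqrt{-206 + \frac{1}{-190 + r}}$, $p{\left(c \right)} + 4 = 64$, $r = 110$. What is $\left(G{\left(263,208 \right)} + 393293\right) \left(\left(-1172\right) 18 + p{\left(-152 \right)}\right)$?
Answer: $-8273227404 - \frac{5259 i \sqrt{82405}}{5} \approx -8.2732 \cdot 10^{9} - 3.0193 \cdot 10^{5} i$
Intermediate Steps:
$p{\left(c \right)} = 60$ ($p{\left(c \right)} = -4 + 64 = 60$)
$G{\left(N,f \right)} = -4 + \frac{i \sqrt{82405}}{20}$ ($G{\left(N,f \right)} = -4 + \sqrt{-206 + \frac{1}{-190 + 110}} = -4 + \sqrt{-206 + \frac{1}{-80}} = -4 + \sqrt{-206 - \frac{1}{80}} = -4 + \sqrt{- \frac{16481}{80}} = -4 + \frac{i \sqrt{82405}}{20}$)
$\left(G{\left(263,208 \right)} + 393293\right) \left(\left(-1172\right) 18 + p{\left(-152 \right)}\right) = \left(\left(-4 + \frac{i \sqrt{82405}}{20}\right) + 393293\right) \left(\left(-1172\right) 18 + 60\right) = \left(393289 + \frac{i \sqrt{82405}}{20}\right) \left(-21096 + 60\right) = \left(393289 + \frac{i \sqrt{82405}}{20}\right) \left(-21036\right) = -8273227404 - \frac{5259 i \sqrt{82405}}{5}$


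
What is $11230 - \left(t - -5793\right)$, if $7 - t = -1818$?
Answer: $3612$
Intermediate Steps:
$t = 1825$ ($t = 7 - -1818 = 7 + 1818 = 1825$)
$11230 - \left(t - -5793\right) = 11230 - \left(1825 - -5793\right) = 11230 - \left(1825 + 5793\right) = 11230 - 7618 = 3612$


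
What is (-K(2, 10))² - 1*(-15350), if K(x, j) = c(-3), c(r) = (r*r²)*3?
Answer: 21911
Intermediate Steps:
c(r) = 3*r³ (c(r) = r³*3 = 3*r³)
K(x, j) = -81 (K(x, j) = 3*(-3)³ = 3*(-27) = -81)
(-K(2, 10))² - 1*(-15350) = (-1*(-81))² - 1*(-15350) = 81² + 15350 = 6561 + 15350 = 21911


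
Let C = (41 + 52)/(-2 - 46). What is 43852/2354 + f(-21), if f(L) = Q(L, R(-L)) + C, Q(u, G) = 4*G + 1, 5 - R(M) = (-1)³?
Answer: 785129/18832 ≈ 41.691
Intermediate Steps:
R(M) = 6 (R(M) = 5 - 1*(-1)³ = 5 - 1*(-1) = 5 + 1 = 6)
Q(u, G) = 1 + 4*G
C = -31/16 (C = 93/(-48) = 93*(-1/48) = -31/16 ≈ -1.9375)
f(L) = 369/16 (f(L) = (1 + 4*6) - 31/16 = (1 + 24) - 31/16 = 25 - 31/16 = 369/16)
43852/2354 + f(-21) = 43852/2354 + 369/16 = 43852*(1/2354) + 369/16 = 21926/1177 + 369/16 = 785129/18832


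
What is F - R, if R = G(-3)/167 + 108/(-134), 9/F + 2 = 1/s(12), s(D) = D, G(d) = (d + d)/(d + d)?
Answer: -1002539/257347 ≈ -3.8957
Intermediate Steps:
G(d) = 1 (G(d) = (2*d)/((2*d)) = (2*d)*(1/(2*d)) = 1)
F = -108/23 (F = 9/(-2 + 1/12) = 9/(-23/12) = 9*(-12/23) = -108/23 ≈ -4.6956)
R = -8951/11189 (R = 1/167 + 108/(-134) = 1*(1/167) + 108*(-1/134) = 1/167 - 54/67 = -8951/11189 ≈ -0.79998)
F - R = -108/23 - 1*(-8951/11189) = -108/23 + 8951/11189 = -1002539/257347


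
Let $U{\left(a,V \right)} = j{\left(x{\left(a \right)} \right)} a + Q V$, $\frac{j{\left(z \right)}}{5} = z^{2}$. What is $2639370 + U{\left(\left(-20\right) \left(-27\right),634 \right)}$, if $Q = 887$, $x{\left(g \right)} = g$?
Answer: $790521728$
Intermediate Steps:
$j{\left(z \right)} = 5 z^{2}$
$U{\left(a,V \right)} = 5 a^{3} + 887 V$ ($U{\left(a,V \right)} = 5 a^{2} a + 887 V = 5 a^{3} + 887 V$)
$2639370 + U{\left(\left(-20\right) \left(-27\right),634 \right)} = 2639370 + \left(5 \left(\left(-20\right) \left(-27\right)\right)^{3} + 887 \cdot 634\right) = 2639370 + \left(5 \cdot 540^{3} + 562358\right) = 2639370 + \left(5 \cdot 157464000 + 562358\right) = 2639370 + \left(787320000 + 562358\right) = 2639370 + 787882358 = 790521728$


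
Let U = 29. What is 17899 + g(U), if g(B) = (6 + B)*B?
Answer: 18914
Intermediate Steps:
g(B) = B*(6 + B)
17899 + g(U) = 17899 + 29*(6 + 29) = 17899 + 29*35 = 17899 + 1015 = 18914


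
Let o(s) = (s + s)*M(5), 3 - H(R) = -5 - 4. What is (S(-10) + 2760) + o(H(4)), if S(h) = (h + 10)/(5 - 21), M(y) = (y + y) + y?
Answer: 3120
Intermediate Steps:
H(R) = 12 (H(R) = 3 - (-5 - 4) = 3 - 1*(-9) = 3 + 9 = 12)
M(y) = 3*y (M(y) = 2*y + y = 3*y)
S(h) = -5/8 - h/16 (S(h) = (10 + h)/(-16) = (10 + h)*(-1/16) = -5/8 - h/16)
o(s) = 30*s (o(s) = (s + s)*(3*5) = (2*s)*15 = 30*s)
(S(-10) + 2760) + o(H(4)) = ((-5/8 - 1/16*(-10)) + 2760) + 30*12 = ((-5/8 + 5/8) + 2760) + 360 = (0 + 2760) + 360 = 2760 + 360 = 3120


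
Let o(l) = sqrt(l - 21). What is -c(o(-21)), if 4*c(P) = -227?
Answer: 227/4 ≈ 56.750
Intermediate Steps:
o(l) = sqrt(-21 + l)
c(P) = -227/4 (c(P) = (1/4)*(-227) = -227/4)
-c(o(-21)) = -1*(-227/4) = 227/4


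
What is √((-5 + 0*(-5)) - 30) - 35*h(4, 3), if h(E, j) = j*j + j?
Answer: -420 + I*√35 ≈ -420.0 + 5.9161*I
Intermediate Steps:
h(E, j) = j + j² (h(E, j) = j² + j = j + j²)
√((-5 + 0*(-5)) - 30) - 35*h(4, 3) = √((-5 + 0*(-5)) - 30) - 105*(1 + 3) = √((-5 + 0) - 30) - 105*4 = √(-5 - 30) - 35*12 = √(-35) - 420 = I*√35 - 420 = -420 + I*√35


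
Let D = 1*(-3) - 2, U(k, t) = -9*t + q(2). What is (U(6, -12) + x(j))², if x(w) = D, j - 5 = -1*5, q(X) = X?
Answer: 11025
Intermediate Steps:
U(k, t) = 2 - 9*t (U(k, t) = -9*t + 2 = 2 - 9*t)
D = -5 (D = -3 - 2 = -5)
j = 0 (j = 5 - 1*5 = 5 - 5 = 0)
x(w) = -5
(U(6, -12) + x(j))² = ((2 - 9*(-12)) - 5)² = ((2 + 108) - 5)² = (110 - 5)² = 105² = 11025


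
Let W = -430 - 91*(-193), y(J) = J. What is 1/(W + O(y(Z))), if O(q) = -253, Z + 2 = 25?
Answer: 1/16880 ≈ 5.9242e-5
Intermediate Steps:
Z = 23 (Z = -2 + 25 = 23)
W = 17133 (W = -430 + 17563 = 17133)
1/(W + O(y(Z))) = 1/(17133 - 253) = 1/16880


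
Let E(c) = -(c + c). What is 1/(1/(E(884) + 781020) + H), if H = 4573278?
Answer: 779252/3563736028057 ≈ 2.1866e-7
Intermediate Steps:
E(c) = -2*c
1/(1/(E(884) + 781020) + H) = 1/(1/(-2*884 + 781020) + 4573278) = 1/(1/(-1768 + 781020) + 4573278) = 1/(1/779252 + 4573278) = 1/(3563736028057/779252) = 779252/3563736028057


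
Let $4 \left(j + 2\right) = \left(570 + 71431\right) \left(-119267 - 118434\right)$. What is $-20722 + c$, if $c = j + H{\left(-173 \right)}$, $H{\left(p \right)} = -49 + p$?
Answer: $- \frac{17114793485}{4} \approx -4.2787 \cdot 10^{9}$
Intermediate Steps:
$j = - \frac{17114709709}{4}$ ($j = -2 + \frac{\left(570 + 71431\right) \left(-119267 - 118434\right)}{4} = -2 + \frac{72001 \left(-237701\right)}{4} = -2 + \frac{1}{4} \left(-17114709701\right) = -2 - \frac{17114709701}{4} = - \frac{17114709709}{4} \approx -4.2787 \cdot 10^{9}$)
$c = - \frac{17114710597}{4}$ ($c = - \frac{17114709709}{4} - 222 = - \frac{17114710597}{4} \approx -4.2787 \cdot 10^{9}$)
$-20722 + c = -20722 - \frac{17114710597}{4} = - \frac{17114793485}{4}$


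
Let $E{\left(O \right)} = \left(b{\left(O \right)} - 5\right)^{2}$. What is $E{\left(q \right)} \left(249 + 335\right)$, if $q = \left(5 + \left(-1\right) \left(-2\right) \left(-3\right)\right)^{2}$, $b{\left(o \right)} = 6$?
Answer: $584$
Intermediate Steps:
$q = 1$ ($q = \left(5 + 2 \left(-3\right)\right)^{2} = \left(5 - 6\right)^{2} = \left(-1\right)^{2} = 1$)
$E{\left(O \right)} = 1$ ($E{\left(O \right)} = \left(6 - 5\right)^{2} = 1^{2} = 1$)
$E{\left(q \right)} \left(249 + 335\right) = 1 \left(249 + 335\right) = 1 \cdot 584 = 584$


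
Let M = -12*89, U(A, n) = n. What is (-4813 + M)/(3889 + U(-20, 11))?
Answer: -5881/3900 ≈ -1.5079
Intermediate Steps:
M = -1068
(-4813 + M)/(3889 + U(-20, 11)) = (-4813 - 1068)/(3889 + 11) = -5881/3900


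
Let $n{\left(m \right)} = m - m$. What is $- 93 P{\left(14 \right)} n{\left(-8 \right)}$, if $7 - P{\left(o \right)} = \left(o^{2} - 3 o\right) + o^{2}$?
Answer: $0$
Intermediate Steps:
$n{\left(m \right)} = 0$
$P{\left(o \right)} = 7 - 2 o^{2} + 3 o$ ($P{\left(o \right)} = 7 - \left(\left(o^{2} - 3 o\right) + o^{2}\right) = 7 - \left(- 3 o + 2 o^{2}\right) = 7 - 2 o^{2} + 3 o$)
$- 93 P{\left(14 \right)} n{\left(-8 \right)} = - 93 \left(7 - 2 \cdot 14^{2} + 3 \cdot 14\right) 0 = - 93 \left(7 - 392 + 42\right) 0 = \left(-93\right) \left(-343\right) 0 = 31899 \cdot 0 = 0$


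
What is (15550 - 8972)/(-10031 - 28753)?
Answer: -3289/19392 ≈ -0.16961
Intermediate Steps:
(15550 - 8972)/(-10031 - 28753) = 6578/(-38784) = 6578*(-1/38784) = -3289/19392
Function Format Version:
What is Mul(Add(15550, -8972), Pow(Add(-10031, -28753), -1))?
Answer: Rational(-3289, 19392) ≈ -0.16961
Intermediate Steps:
Mul(Add(15550, -8972), Pow(Add(-10031, -28753), -1)) = Mul(6578, Pow(-38784, -1)) = Mul(6578, Rational(-1, 38784)) = Rational(-3289, 19392)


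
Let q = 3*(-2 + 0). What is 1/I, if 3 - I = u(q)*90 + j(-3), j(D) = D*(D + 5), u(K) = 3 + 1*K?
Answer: 1/279 ≈ 0.0035842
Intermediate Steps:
q = -6 (q = 3*(-2) = -6)
u(K) = 3 + K
j(D) = D*(5 + D)
I = 279 (I = 3 - ((3 - 6)*90 - 3*(5 - 3)) = 3 - (-3*90 - 3*2) = 3 - (-270 - 6) = 3 - 1*(-276) = 3 + 276 = 279)
1/I = 1/279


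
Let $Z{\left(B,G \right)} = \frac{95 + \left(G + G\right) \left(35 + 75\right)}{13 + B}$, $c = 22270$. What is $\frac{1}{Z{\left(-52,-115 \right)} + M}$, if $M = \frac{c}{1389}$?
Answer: $\frac{6019}{3986475} \approx 0.0015099$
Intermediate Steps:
$M = \frac{22270}{1389} \approx 16.033$
$Z{\left(B,G \right)} = \frac{95 + 220 G}{13 + B}$ ($Z{\left(B,G \right)} = \frac{95 + 2 G 110}{13 + B} = \frac{95 + 220 G}{13 + B}$)
$\frac{1}{Z{\left(-52,-115 \right)} + M} = \frac{1}{\frac{5 \left(19 + 44 \left(-115\right)\right)}{13 - 52} + \frac{22270}{1389}} = \frac{1}{\frac{5 \left(19 - 5060\right)}{-39} + \frac{22270}{1389}} = \frac{1}{5 \left(- \frac{1}{39}\right) \left(-5041\right) + \frac{22270}{1389}} = \frac{1}{\frac{25205}{39} + \frac{22270}{1389}} = \frac{1}{\frac{3986475}{6019}} = \frac{6019}{3986475}$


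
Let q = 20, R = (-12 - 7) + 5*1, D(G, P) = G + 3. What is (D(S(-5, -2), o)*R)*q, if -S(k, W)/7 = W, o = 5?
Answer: -4760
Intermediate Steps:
S(k, W) = -7*W
D(G, P) = 3 + G
R = -14 (R = -19 + 5 = -14)
(D(S(-5, -2), o)*R)*q = ((3 - 7*(-2))*(-14))*20 = ((3 + 14)*(-14))*20 = (17*(-14))*20 = -238*20 = -4760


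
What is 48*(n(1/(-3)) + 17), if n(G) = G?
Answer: 800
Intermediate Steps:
48*(n(1/(-3)) + 17) = 48*(1/(-3) + 17) = 48*(-⅓ + 17) = 48*(50/3) = 800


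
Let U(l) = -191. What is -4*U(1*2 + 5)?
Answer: 764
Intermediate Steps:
-4*U(1*2 + 5) = -4*(-191) = 764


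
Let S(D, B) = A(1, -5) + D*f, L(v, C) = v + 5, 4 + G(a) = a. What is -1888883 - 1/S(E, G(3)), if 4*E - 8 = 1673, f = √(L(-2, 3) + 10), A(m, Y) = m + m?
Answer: -69387794005975/36734829 - 6724*√13/36734829 ≈ -1.8889e+6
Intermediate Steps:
G(a) = -4 + a
L(v, C) = 5 + v
A(m, Y) = 2*m
f = √13 (f = √((5 - 2) + 10) = √(3 + 10) = √13 ≈ 3.6056)
E = 1681/4 (E = 2 + (¼)*1673 = 2 + 1673/4 = 1681/4 ≈ 420.25)
S(D, B) = 2 + D*√13 (S(D, B) = 2*1 + D*√13 = 2 + D*√13)
-1888883 - 1/S(E, G(3)) = -1888883 - 1/(2 + 1681*√13/4)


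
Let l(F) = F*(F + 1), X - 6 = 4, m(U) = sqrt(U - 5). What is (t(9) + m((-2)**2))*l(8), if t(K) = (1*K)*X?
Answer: 6480 + 72*I ≈ 6480.0 + 72.0*I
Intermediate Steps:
m(U) = sqrt(-5 + U)
X = 10 (X = 6 + 4 = 10)
t(K) = 10*K (t(K) = (1*K)*10 = K*10 = 10*K)
l(F) = F*(1 + F)
(t(9) + m((-2)**2))*l(8) = (10*9 + sqrt(-5 + (-2)**2))*(8*(1 + 8)) = (90 + sqrt(-5 + 4))*(8*9) = (90 + sqrt(-1))*72 = (90 + I)*72 = 6480 + 72*I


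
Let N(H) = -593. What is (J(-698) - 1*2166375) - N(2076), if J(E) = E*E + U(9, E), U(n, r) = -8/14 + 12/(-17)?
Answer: -199750934/119 ≈ -1.6786e+6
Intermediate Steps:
U(n, r) = -152/119 (U(n, r) = -8*1/14 + 12*(-1/17) = -4/7 - 12/17 = -152/119)
J(E) = -152/119 + E² (J(E) = E*E - 152/119 = E² - 152/119 = -152/119 + E²)
(J(-698) - 1*2166375) - N(2076) = ((-152/119 + (-698)²) - 1*2166375) - 1*(-593) = ((-152/119 + 487204) - 2166375) + 593 = (57977124/119 - 2166375) + 593 = -199821501/119 + 593 = -199750934/119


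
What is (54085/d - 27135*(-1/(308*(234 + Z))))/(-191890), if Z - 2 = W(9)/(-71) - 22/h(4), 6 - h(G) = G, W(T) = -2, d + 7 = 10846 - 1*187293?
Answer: -7380588773/16662102519358296 ≈ -4.4296e-7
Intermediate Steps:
d = -176454 (d = -7 + (10846 - 1*187293) = -7 + (10846 - 187293) = -7 - 176447 = -176454)
h(G) = 6 - G
Z = -637/71 (Z = 2 + (-2/(-71) - 22/(6 - 1*4)) = 2 + (-2*(-1/71) - 22/(6 - 4)) = 2 + (2/71 - 22/2) = 2 + (2/71 - 22*1/2) = 2 + (2/71 - 11) = 2 - 779/71 = -637/71 ≈ -8.9718)
(54085/d - 27135*(-1/(308*(234 + Z))))/(-191890) = (54085/(-176454) - 27135*(-1/(308*(234 - 637/71))))/(-191890) = (54085*(-1/176454) - 27135/((-308*15977/71)))*(-1/191890) = (-54085/176454 - 27135/(-4920916/71))*(-1/191890) = (-54085/176454 - 27135*(-71/4920916))*(-1/191890) = (-54085/176454 + 1926585/4920916)*(-1/191890) = (36902943865/434157655932)*(-1/191890) = -7380588773/16662102519358296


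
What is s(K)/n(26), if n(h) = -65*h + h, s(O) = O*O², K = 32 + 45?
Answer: -456533/1664 ≈ -274.36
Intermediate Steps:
K = 77
s(O) = O³
n(h) = -64*h
s(K)/n(26) = 77³/((-64*26)) = 456533/(-1664) = 456533*(-1/1664) = -456533/1664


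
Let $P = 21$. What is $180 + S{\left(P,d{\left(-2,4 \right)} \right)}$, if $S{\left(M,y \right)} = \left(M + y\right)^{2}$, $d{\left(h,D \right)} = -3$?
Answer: $504$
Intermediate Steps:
$180 + S{\left(P,d{\left(-2,4 \right)} \right)} = 180 + \left(21 - 3\right)^{2} = 180 + 18^{2} = 180 + 324 = 504$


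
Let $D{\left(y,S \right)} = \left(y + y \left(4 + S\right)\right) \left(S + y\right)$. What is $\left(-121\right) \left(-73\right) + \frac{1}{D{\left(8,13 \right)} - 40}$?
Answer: $\frac{26357673}{2984} \approx 8833.0$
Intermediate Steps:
$D{\left(y,S \right)} = \left(S + y\right) \left(y + y \left(4 + S\right)\right)$
$\left(-121\right) \left(-73\right) + \frac{1}{D{\left(8,13 \right)} - 40} = \left(-121\right) \left(-73\right) + \frac{1}{8 \left(13^{2} + 5 \cdot 13 + 5 \cdot 8 + 13 \cdot 8\right) - 40} = 8833 + \frac{1}{8 \left(169 + 65 + 40 + 104\right) - 40} = 8833 + \frac{1}{8 \cdot 378 - 40} = 8833 + \frac{1}{3024 - 40} = 8833 + \frac{1}{2984} = \frac{26357673}{2984}$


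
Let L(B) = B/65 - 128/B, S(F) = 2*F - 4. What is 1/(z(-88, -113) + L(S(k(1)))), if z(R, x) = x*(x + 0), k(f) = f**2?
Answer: 65/834143 ≈ 7.7924e-5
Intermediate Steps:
z(R, x) = x**2 (z(R, x) = x*x = x**2)
S(F) = -4 + 2*F
L(B) = -128/B + B/65 (L(B) = B*(1/65) - 128/B = B/65 - 128/B = -128/B + B/65)
1/(z(-88, -113) + L(S(k(1)))) = 1/((-113)**2 + (-128/(-4 + 2*1**2) + (-4 + 2*1**2)/65)) = 1/(12769 + (-128/(-4 + 2*1) + (-4 + 2*1)/65)) = 1/(12769 + (-128/(-4 + 2) + (-4 + 2)/65)) = 1/(12769 + (-128/(-2) + (1/65)*(-2))) = 1/(12769 + (-128*(-1/2) - 2/65)) = 1/(12769 + (64 - 2/65)) = 1/(12769 + 4158/65) = 1/(834143/65) = 65/834143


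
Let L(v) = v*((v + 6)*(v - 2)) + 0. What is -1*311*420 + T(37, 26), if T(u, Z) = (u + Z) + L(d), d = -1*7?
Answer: -130620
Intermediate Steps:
d = -7
L(v) = v*(-2 + v)*(6 + v) (L(v) = v*((6 + v)*(-2 + v)) + 0 = v*((-2 + v)*(6 + v)) + 0 = v*(-2 + v)*(6 + v) + 0 = v*(-2 + v)*(6 + v))
T(u, Z) = -63 + Z + u (T(u, Z) = (u + Z) - 7*(-12 + (-7)² + 4*(-7)) = (Z + u) - 7*(-12 + 49 - 28) = (Z + u) - 7*9 = (Z + u) - 63 = -63 + Z + u)
-1*311*420 + T(37, 26) = -1*311*420 + (-63 + 26 + 37) = -311*420 + 0 = -130620 + 0 = -130620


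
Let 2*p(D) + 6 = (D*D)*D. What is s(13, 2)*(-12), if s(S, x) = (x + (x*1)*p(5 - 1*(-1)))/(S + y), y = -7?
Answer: -424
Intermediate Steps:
p(D) = -3 + D³/2 (p(D) = -3 + ((D*D)*D)/2 = -3 + (D²*D)/2 = -3 + D³/2)
s(S, x) = 106*x/(-7 + S) (s(S, x) = (x + (x*1)*(-3 + (5 - 1*(-1))³/2))/(S - 7) = (x + x*(-3 + (5 + 1)³/2))/(-7 + S) = (x + x*(-3 + (½)*6³))/(-7 + S) = (x + x*(-3 + (½)*216))/(-7 + S) = (x + x*(-3 + 108))/(-7 + S) = (x + x*105)/(-7 + S) = (x + 105*x)/(-7 + S) = (106*x)/(-7 + S) = 106*x/(-7 + S))
s(13, 2)*(-12) = (106*2/(-7 + 13))*(-12) = (106*2/6)*(-12) = (106*2*(⅙))*(-12) = (106/3)*(-12) = -424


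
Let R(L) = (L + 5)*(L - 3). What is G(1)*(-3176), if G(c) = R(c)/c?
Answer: 38112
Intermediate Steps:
R(L) = (-3 + L)*(5 + L) (R(L) = (5 + L)*(-3 + L) = (-3 + L)*(5 + L))
G(c) = (-15 + c² + 2*c)/c
G(1)*(-3176) = (2 + 1 - 15/1)*(-3176) = (2 + 1 - 15*1)*(-3176) = (2 + 1 - 15)*(-3176) = -12*(-3176) = 38112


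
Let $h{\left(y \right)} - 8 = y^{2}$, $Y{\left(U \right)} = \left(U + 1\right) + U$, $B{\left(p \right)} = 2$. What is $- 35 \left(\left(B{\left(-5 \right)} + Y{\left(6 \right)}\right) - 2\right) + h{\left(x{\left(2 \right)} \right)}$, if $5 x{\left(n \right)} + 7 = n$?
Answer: $-446$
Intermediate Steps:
$x{\left(n \right)} = - \frac{7}{5} + \frac{n}{5}$
$Y{\left(U \right)} = 1 + 2 U$ ($Y{\left(U \right)} = \left(1 + U\right) + U = 1 + 2 U$)
$h{\left(y \right)} = 8 + y^{2}$
$- 35 \left(\left(B{\left(-5 \right)} + Y{\left(6 \right)}\right) - 2\right) + h{\left(x{\left(2 \right)} \right)} = - 35 \left(\left(2 + \left(1 + 2 \cdot 6\right)\right) - 2\right) + \left(8 + \left(- \frac{7}{5} + \frac{1}{5} \cdot 2\right)^{2}\right) = - 35 \left(\left(2 + \left(1 + 12\right)\right) - 2\right) + \left(8 + \left(- \frac{7}{5} + \frac{2}{5}\right)^{2}\right) = - 35 \left(\left(2 + 13\right) - 2\right) + \left(8 + \left(-1\right)^{2}\right) = - 35 \left(15 - 2\right) + \left(8 + 1\right) = \left(-35\right) 13 + 9 = -455 + 9 = -446$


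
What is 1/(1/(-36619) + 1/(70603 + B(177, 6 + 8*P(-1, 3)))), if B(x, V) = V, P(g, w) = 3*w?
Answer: -2588267539/34062 ≈ -75987.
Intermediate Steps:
1/(1/(-36619) + 1/(70603 + B(177, 6 + 8*P(-1, 3)))) = 1/(1/(-36619) + 1/(70603 + (6 + 8*(3*3)))) = 1/(-1/36619 + 1/(70603 + (6 + 8*9))) = 1/(-1/36619 + 1/(70603 + (6 + 72))) = 1/(-1/36619 + 1/(70603 + 78)) = 1/(-1/36619 + 1/70681) = 1/(-34062/2588267539) = -2588267539/34062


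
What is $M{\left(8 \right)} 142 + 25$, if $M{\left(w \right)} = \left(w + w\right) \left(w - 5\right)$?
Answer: $6841$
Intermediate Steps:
$M{\left(w \right)} = 2 w \left(-5 + w\right)$
$M{\left(8 \right)} 142 + 25 = 2 \cdot 8 \left(-5 + 8\right) 142 + 25 = 2 \cdot 8 \cdot 3 \cdot 142 + 25 = 48 \cdot 142 + 25 = 6816 + 25 = 6841$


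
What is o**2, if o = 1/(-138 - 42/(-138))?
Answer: 529/10029889 ≈ 5.2742e-5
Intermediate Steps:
o = -23/3167 (o = 1/(-138 - 42*(-1/138)) = 1/(-138 + 7/23) = 1/(-3167/23) = -23/3167 ≈ -0.0072624)
o**2 = (-23/3167)**2 = 529/10029889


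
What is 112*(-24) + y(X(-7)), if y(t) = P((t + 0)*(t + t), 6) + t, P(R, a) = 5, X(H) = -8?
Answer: -2691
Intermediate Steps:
y(t) = 5 + t
112*(-24) + y(X(-7)) = 112*(-24) + (5 - 8) = -2688 - 3 = -2691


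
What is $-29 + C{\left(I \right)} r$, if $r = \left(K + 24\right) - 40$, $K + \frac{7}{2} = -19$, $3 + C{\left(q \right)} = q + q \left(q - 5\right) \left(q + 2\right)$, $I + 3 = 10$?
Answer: $-5034$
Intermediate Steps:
$I = 7$ ($I = -3 + 10 = 7$)
$C{\left(q \right)} = -3 + q + q \left(-5 + q\right) \left(2 + q\right)$ ($C{\left(q \right)} = -3 + \left(q + q \left(q - 5\right) \left(q + 2\right)\right) = -3 + \left(q + q \left(-5 + q\right) \left(2 + q\right)\right) = -3 + q + q \left(-5 + q\right) \left(2 + q\right)$)
$K = - \frac{45}{2}$ ($K = - \frac{7}{2} - 19 = - \frac{45}{2} \approx -22.5$)
$r = - \frac{77}{2}$ ($r = \left(- \frac{45}{2} + 24\right) - 40 = \frac{3}{2} - 40 = - \frac{77}{2} \approx -38.5$)
$-29 + C{\left(I \right)} r = -29 + \left(-3 + 7^{3} - 63 - 3 \cdot 7^{2}\right) \left(- \frac{77}{2}\right) = -29 + \left(-3 + 343 - 63 - 147\right) \left(- \frac{77}{2}\right) = -29 + 130 \left(- \frac{77}{2}\right) = -29 - 5005 = -5034$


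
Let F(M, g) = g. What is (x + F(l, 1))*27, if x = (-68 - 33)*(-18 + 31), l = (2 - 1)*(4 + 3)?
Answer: -35424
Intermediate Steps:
l = 7 (l = 1*7 = 7)
x = -1313 (x = -101*13 = -1313)
(x + F(l, 1))*27 = (-1313 + 1)*27 = -1312*27 = -35424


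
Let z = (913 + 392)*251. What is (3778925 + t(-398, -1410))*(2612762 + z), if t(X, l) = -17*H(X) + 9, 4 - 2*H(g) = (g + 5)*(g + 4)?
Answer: 14981082713069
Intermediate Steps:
H(g) = 2 - (4 + g)*(5 + g)/2 (H(g) = 2 - (g + 5)*(g + 4)/2 = 2 - (5 + g)*(4 + g)/2 = 2 - (4 + g)*(5 + g)/2)
z = 327555 (z = 1305*251 = 327555)
t(X, l) = 145 + 17*X**2/2 + 153*X/2 (t(X, l) = -17*(-8 - 9*X/2 - X**2/2) + 9 = (136 + 17*X**2/2 + 153*X/2) + 9 = 145 + 17*X**2/2 + 153*X/2)
(3778925 + t(-398, -1410))*(2612762 + z) = (3778925 + (145 + (17/2)*(-398)**2 + (153/2)*(-398)))*(2612762 + 327555) = (3778925 + (145 + (17/2)*158404 - 30447))*2940317 = (3778925 + (145 + 1346434 - 30447))*2940317 = (3778925 + 1316132)*2940317 = 5095057*2940317 = 14981082713069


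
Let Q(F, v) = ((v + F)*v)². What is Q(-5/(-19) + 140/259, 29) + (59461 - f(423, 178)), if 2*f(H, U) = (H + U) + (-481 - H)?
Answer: 797297031353/988418 ≈ 8.0664e+5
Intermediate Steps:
f(H, U) = -481/2 + U/2 (f(H, U) = ((H + U) + (-481 - H))/2 = (-481 + U)/2 = -481/2 + U/2)
Q(F, v) = v²*(F + v)² (Q(F, v) = ((F + v)*v)² = (v*(F + v))² = v²*(F + v)²)
Q(-5/(-19) + 140/259, 29) + (59461 - f(423, 178)) = 29²*((-5/(-19) + 140/259) + 29)² + (59461 - (-481/2 + (½)*178)) = 841*((-5*(-1/19) + 140*(1/259)) + 29)² + (59461 - (-481/2 + 89)) = 841*((5/19 + 20/37) + 29)² + (59461 - 1*(-303/2)) = 841*(565/703 + 29)² + (59461 + 303/2) = 841*(20952/703)² + 119225/2 = 841*(438986304/494209) + 119225/2 = 369187481664/494209 + 119225/2 = 797297031353/988418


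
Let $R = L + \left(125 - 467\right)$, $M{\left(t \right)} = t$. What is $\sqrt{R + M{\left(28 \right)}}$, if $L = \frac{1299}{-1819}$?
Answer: $\frac{i \sqrt{1041313835}}{1819} \approx 17.74 i$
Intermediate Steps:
$L = - \frac{1299}{1819}$ ($L = 1299 \left(- \frac{1}{1819}\right) = - \frac{1299}{1819} \approx -0.71413$)
$R = - \frac{623397}{1819}$ ($R = - \frac{1299}{1819} + \left(125 - 467\right) = - \frac{1299}{1819} - 342 = - \frac{623397}{1819} \approx -342.71$)
$\sqrt{R + M{\left(28 \right)}} = \sqrt{- \frac{623397}{1819} + 28} = \sqrt{- \frac{572465}{1819}} = \frac{i \sqrt{1041313835}}{1819}$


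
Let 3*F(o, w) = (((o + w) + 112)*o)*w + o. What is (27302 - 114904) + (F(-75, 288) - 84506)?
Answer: -2512133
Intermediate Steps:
F(o, w) = o/3 + o*w*(112 + o + w)/3 (F(o, w) = ((((o + w) + 112)*o)*w + o)/3 = (((112 + o + w)*o)*w + o)/3 = ((o*(112 + o + w))*w + o)/3 = (o*w*(112 + o + w) + o)/3 = (o + o*w*(112 + o + w))/3 = o/3 + o*w*(112 + o + w)/3)
(27302 - 114904) + (F(-75, 288) - 84506) = (27302 - 114904) + ((1/3)*(-75)*(1 + 288**2 + 112*288 - 75*288) - 84506) = -87602 + ((1/3)*(-75)*(1 + 82944 + 32256 - 21600) - 84506) = -87602 + ((1/3)*(-75)*93601 - 84506) = -87602 + (-2340025 - 84506) = -87602 - 2424531 = -2512133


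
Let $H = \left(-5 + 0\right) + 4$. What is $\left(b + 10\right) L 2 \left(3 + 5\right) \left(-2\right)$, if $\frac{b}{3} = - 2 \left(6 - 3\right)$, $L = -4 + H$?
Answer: $-1280$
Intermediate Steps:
$H = -1$ ($H = -5 + 4 = -1$)
$L = -5$ ($L = -4 - 1 = -5$)
$b = -18$ ($b = 3 \left(- 2 \left(6 - 3\right)\right) = 3 \left(\left(-2\right) 3\right) = 3 \left(-6\right) = -18$)
$\left(b + 10\right) L 2 \left(3 + 5\right) \left(-2\right) = \left(-18 + 10\right) - 5 \cdot 2 \left(3 + 5\right) \left(-2\right) = - 8 - 5 \cdot 2 \cdot 8 \left(-2\right) = - 8 \left(-5\right) 16 \left(-2\right) = - 8 \left(\left(-80\right) \left(-2\right)\right) = \left(-8\right) 160 = -1280$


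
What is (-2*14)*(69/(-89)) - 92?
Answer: -6256/89 ≈ -70.292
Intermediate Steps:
(-2*14)*(69/(-89)) - 92 = -1932*(-1)/89 - 92 = -28*(-69/89) - 92 = 1932/89 - 92 = -6256/89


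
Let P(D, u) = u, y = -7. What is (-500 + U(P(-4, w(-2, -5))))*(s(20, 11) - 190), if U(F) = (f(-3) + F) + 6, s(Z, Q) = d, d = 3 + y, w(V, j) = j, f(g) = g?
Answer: 97388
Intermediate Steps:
d = -4 (d = 3 - 7 = -4)
s(Z, Q) = -4
U(F) = 3 + F (U(F) = (-3 + F) + 6 = 3 + F)
(-500 + U(P(-4, w(-2, -5))))*(s(20, 11) - 190) = (-500 + (3 - 5))*(-4 - 190) = (-500 - 2)*(-194) = -502*(-194) = 97388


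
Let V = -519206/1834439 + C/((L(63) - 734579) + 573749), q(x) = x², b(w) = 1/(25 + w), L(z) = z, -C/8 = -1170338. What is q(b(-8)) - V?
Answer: 4988082497377475/85231086612057 ≈ 58.524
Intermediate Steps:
C = 9362704 (C = -8*(-1170338) = 9362704)
V = -17258780554058/294917254713 (V = -519206/1834439 + 9362704/((63 - 734579) + 573749) = -519206*1/1834439 + 9362704/(-734516 + 573749) = -519206/1834439 + 9362704/(-160767) = -519206/1834439 + 9362704*(-1/160767) = -519206/1834439 - 9362704/160767 = -17258780554058/294917254713 ≈ -58.521)
q(b(-8)) - V = (1/(25 - 8))² - 1*(-17258780554058/294917254713) = (1/17)² + 17258780554058/294917254713 = 1/289 + 17258780554058/294917254713 = 4988082497377475/85231086612057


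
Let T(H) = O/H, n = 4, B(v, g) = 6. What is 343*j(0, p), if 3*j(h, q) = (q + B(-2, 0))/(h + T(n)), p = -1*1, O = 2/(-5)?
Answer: -17150/3 ≈ -5716.7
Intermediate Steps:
O = -⅖ (O = 2*(-⅕) = -⅖ ≈ -0.40000)
T(H) = -2/(5*H)
p = -1
j(h, q) = (6 + q)/(3*(-⅒ + h)) (j(h, q) = ((q + 6)/(h - ⅖/4))/3 = ((6 + q)/(h - ⅖*¼))/3 = ((6 + q)/(h - ⅒))/3 = ((6 + q)/(-⅒ + h))/3 = (6 + q)/(3*(-⅒ + h)))
343*j(0, p) = 343*(10*(6 - 1)/(3*(-1 + 10*0))) = 343*((10/3)*5/(-1 + 0)) = 343*((10/3)*5/(-1)) = 343*((10/3)*(-1)*5) = 343*(-50/3) = -17150/3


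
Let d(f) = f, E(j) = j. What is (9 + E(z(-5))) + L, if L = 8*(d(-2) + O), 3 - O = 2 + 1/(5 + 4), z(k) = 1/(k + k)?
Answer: 1/90 ≈ 0.011111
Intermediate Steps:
z(k) = 1/(2*k)
O = 8/9 (O = 3 - (2 + 1/(5 + 4)) = 3 - (2 + 1/9) = 3 - 1*19/9 = 3 - 19/9 = 8/9 ≈ 0.88889)
L = -80/9 (L = 8*(-2 + 8/9) = 8*(-10/9) = -80/9 ≈ -8.8889)
(9 + E(z(-5))) + L = (9 + (1/2)/(-5)) - 80/9 = (9 + (1/2)*(-1/5)) - 80/9 = (9 - 1/10) - 80/9 = 89/10 - 80/9 = 1/90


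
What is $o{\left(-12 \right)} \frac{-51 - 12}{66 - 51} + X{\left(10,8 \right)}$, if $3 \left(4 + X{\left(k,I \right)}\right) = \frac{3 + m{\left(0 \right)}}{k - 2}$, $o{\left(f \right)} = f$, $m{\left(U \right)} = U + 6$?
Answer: $\frac{1871}{40} \approx 46.775$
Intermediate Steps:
$m{\left(U \right)} = 6 + U$
$X{\left(k,I \right)} = -4 + \frac{3}{-2 + k}$ ($X{\left(k,I \right)} = -4 + \frac{\left(3 + \left(6 + 0\right)\right) \frac{1}{k - 2}}{3} = -4 + \frac{\left(3 + 6\right) \frac{1}{-2 + k}}{3} = -4 + \frac{9 \frac{1}{-2 + k}}{3} = -4 + \frac{3}{-2 + k}$)
$o{\left(-12 \right)} \frac{-51 - 12}{66 - 51} + X{\left(10,8 \right)} = - 12 \frac{-51 - 12}{66 - 51} + \frac{11 - 40}{-2 + 10} = - 12 \left(- \frac{63}{15}\right) + \frac{11 - 40}{8} = - 12 \left(\left(-63\right) \frac{1}{15}\right) + \frac{1}{8} \left(-29\right) = \left(-12\right) \left(- \frac{21}{5}\right) - \frac{29}{8} = \frac{252}{5} - \frac{29}{8} = \frac{1871}{40}$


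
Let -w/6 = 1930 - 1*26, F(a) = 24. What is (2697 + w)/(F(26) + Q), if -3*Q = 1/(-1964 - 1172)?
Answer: -82103616/225793 ≈ -363.62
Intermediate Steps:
Q = 1/9408 (Q = -1/(3*(-1964 - 1172)) = -⅓/(-3136) = -⅓*(-1/3136) = 1/9408 ≈ 0.00010629)
w = -11424 (w = -6*(1930 - 1*26) = -6*(1930 - 26) = -6*1904 = -11424)
(2697 + w)/(F(26) + Q) = (2697 - 11424)/(24 + 1/9408) = -8727/225793/9408 = -8727*9408/225793 = -82103616/225793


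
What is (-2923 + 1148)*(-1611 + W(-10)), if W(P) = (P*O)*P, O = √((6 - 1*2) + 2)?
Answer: 2859525 - 177500*√6 ≈ 2.4247e+6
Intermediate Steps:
O = √6 (O = √((6 - 2) + 2) = √(4 + 2) = √6 ≈ 2.4495)
W(P) = √6*P² (W(P) = (P*√6)*P = √6*P²)
(-2923 + 1148)*(-1611 + W(-10)) = (-2923 + 1148)*(-1611 + √6*(-10)²) = -1775*(-1611 + √6*100) = -1775*(-1611 + 100*√6) = 2859525 - 177500*√6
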